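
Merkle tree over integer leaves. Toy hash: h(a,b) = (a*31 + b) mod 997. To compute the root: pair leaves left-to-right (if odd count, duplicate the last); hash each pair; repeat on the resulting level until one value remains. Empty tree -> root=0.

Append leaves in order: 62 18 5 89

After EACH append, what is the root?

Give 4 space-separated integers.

Answer: 62 943 480 564

Derivation:
After append 62 (leaves=[62]):
  L0: [62]
  root=62
After append 18 (leaves=[62, 18]):
  L0: [62, 18]
  L1: h(62,18)=(62*31+18)%997=943 -> [943]
  root=943
After append 5 (leaves=[62, 18, 5]):
  L0: [62, 18, 5]
  L1: h(62,18)=(62*31+18)%997=943 h(5,5)=(5*31+5)%997=160 -> [943, 160]
  L2: h(943,160)=(943*31+160)%997=480 -> [480]
  root=480
After append 89 (leaves=[62, 18, 5, 89]):
  L0: [62, 18, 5, 89]
  L1: h(62,18)=(62*31+18)%997=943 h(5,89)=(5*31+89)%997=244 -> [943, 244]
  L2: h(943,244)=(943*31+244)%997=564 -> [564]
  root=564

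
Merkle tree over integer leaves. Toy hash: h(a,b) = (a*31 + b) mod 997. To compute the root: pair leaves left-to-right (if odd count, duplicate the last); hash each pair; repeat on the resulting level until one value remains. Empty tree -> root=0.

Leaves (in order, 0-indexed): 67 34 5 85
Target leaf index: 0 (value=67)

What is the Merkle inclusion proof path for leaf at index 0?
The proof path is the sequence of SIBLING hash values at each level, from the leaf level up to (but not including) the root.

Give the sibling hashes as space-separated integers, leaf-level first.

Answer: 34 240

Derivation:
L0 (leaves): [67, 34, 5, 85], target index=0
L1: h(67,34)=(67*31+34)%997=117 [pair 0] h(5,85)=(5*31+85)%997=240 [pair 1] -> [117, 240]
  Sibling for proof at L0: 34
L2: h(117,240)=(117*31+240)%997=876 [pair 0] -> [876]
  Sibling for proof at L1: 240
Root: 876
Proof path (sibling hashes from leaf to root): [34, 240]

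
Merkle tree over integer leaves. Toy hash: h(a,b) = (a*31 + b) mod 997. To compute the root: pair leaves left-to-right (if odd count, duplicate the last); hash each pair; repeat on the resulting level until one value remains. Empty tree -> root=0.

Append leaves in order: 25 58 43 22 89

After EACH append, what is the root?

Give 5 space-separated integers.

After append 25 (leaves=[25]):
  L0: [25]
  root=25
After append 58 (leaves=[25, 58]):
  L0: [25, 58]
  L1: h(25,58)=(25*31+58)%997=833 -> [833]
  root=833
After append 43 (leaves=[25, 58, 43]):
  L0: [25, 58, 43]
  L1: h(25,58)=(25*31+58)%997=833 h(43,43)=(43*31+43)%997=379 -> [833, 379]
  L2: h(833,379)=(833*31+379)%997=280 -> [280]
  root=280
After append 22 (leaves=[25, 58, 43, 22]):
  L0: [25, 58, 43, 22]
  L1: h(25,58)=(25*31+58)%997=833 h(43,22)=(43*31+22)%997=358 -> [833, 358]
  L2: h(833,358)=(833*31+358)%997=259 -> [259]
  root=259
After append 89 (leaves=[25, 58, 43, 22, 89]):
  L0: [25, 58, 43, 22, 89]
  L1: h(25,58)=(25*31+58)%997=833 h(43,22)=(43*31+22)%997=358 h(89,89)=(89*31+89)%997=854 -> [833, 358, 854]
  L2: h(833,358)=(833*31+358)%997=259 h(854,854)=(854*31+854)%997=409 -> [259, 409]
  L3: h(259,409)=(259*31+409)%997=462 -> [462]
  root=462

Answer: 25 833 280 259 462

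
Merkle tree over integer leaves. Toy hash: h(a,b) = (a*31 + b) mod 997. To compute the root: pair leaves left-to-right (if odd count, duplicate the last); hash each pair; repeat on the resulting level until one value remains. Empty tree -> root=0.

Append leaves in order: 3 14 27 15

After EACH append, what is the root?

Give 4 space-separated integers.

Answer: 3 107 193 181

Derivation:
After append 3 (leaves=[3]):
  L0: [3]
  root=3
After append 14 (leaves=[3, 14]):
  L0: [3, 14]
  L1: h(3,14)=(3*31+14)%997=107 -> [107]
  root=107
After append 27 (leaves=[3, 14, 27]):
  L0: [3, 14, 27]
  L1: h(3,14)=(3*31+14)%997=107 h(27,27)=(27*31+27)%997=864 -> [107, 864]
  L2: h(107,864)=(107*31+864)%997=193 -> [193]
  root=193
After append 15 (leaves=[3, 14, 27, 15]):
  L0: [3, 14, 27, 15]
  L1: h(3,14)=(3*31+14)%997=107 h(27,15)=(27*31+15)%997=852 -> [107, 852]
  L2: h(107,852)=(107*31+852)%997=181 -> [181]
  root=181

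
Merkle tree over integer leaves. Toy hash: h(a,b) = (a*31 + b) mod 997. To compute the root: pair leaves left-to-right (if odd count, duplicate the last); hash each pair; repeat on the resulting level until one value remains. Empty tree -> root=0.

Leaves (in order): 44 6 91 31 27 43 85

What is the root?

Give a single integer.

L0: [44, 6, 91, 31, 27, 43, 85]
L1: h(44,6)=(44*31+6)%997=373 h(91,31)=(91*31+31)%997=858 h(27,43)=(27*31+43)%997=880 h(85,85)=(85*31+85)%997=726 -> [373, 858, 880, 726]
L2: h(373,858)=(373*31+858)%997=457 h(880,726)=(880*31+726)%997=90 -> [457, 90]
L3: h(457,90)=(457*31+90)%997=299 -> [299]

Answer: 299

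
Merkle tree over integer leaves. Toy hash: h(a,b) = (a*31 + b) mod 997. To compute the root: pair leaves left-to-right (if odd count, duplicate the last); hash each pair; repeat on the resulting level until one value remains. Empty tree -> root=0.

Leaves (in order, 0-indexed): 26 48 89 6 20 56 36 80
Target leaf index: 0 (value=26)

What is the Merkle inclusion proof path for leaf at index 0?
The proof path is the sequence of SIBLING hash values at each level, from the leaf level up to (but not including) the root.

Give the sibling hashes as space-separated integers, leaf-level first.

L0 (leaves): [26, 48, 89, 6, 20, 56, 36, 80], target index=0
L1: h(26,48)=(26*31+48)%997=854 [pair 0] h(89,6)=(89*31+6)%997=771 [pair 1] h(20,56)=(20*31+56)%997=676 [pair 2] h(36,80)=(36*31+80)%997=199 [pair 3] -> [854, 771, 676, 199]
  Sibling for proof at L0: 48
L2: h(854,771)=(854*31+771)%997=326 [pair 0] h(676,199)=(676*31+199)%997=218 [pair 1] -> [326, 218]
  Sibling for proof at L1: 771
L3: h(326,218)=(326*31+218)%997=354 [pair 0] -> [354]
  Sibling for proof at L2: 218
Root: 354
Proof path (sibling hashes from leaf to root): [48, 771, 218]

Answer: 48 771 218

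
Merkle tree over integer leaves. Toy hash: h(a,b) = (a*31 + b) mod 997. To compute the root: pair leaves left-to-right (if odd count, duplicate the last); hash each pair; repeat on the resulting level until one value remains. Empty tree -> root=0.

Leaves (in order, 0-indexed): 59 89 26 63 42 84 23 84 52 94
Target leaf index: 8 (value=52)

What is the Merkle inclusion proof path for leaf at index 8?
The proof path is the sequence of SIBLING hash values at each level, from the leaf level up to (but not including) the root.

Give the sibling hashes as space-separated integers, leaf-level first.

Answer: 94 709 754 657

Derivation:
L0 (leaves): [59, 89, 26, 63, 42, 84, 23, 84, 52, 94], target index=8
L1: h(59,89)=(59*31+89)%997=921 [pair 0] h(26,63)=(26*31+63)%997=869 [pair 1] h(42,84)=(42*31+84)%997=389 [pair 2] h(23,84)=(23*31+84)%997=797 [pair 3] h(52,94)=(52*31+94)%997=709 [pair 4] -> [921, 869, 389, 797, 709]
  Sibling for proof at L0: 94
L2: h(921,869)=(921*31+869)%997=507 [pair 0] h(389,797)=(389*31+797)%997=892 [pair 1] h(709,709)=(709*31+709)%997=754 [pair 2] -> [507, 892, 754]
  Sibling for proof at L1: 709
L3: h(507,892)=(507*31+892)%997=657 [pair 0] h(754,754)=(754*31+754)%997=200 [pair 1] -> [657, 200]
  Sibling for proof at L2: 754
L4: h(657,200)=(657*31+200)%997=627 [pair 0] -> [627]
  Sibling for proof at L3: 657
Root: 627
Proof path (sibling hashes from leaf to root): [94, 709, 754, 657]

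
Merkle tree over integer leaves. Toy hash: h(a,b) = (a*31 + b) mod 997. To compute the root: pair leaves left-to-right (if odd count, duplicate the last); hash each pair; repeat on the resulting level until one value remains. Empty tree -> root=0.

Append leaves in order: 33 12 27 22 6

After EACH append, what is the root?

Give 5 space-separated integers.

After append 33 (leaves=[33]):
  L0: [33]
  root=33
After append 12 (leaves=[33, 12]):
  L0: [33, 12]
  L1: h(33,12)=(33*31+12)%997=38 -> [38]
  root=38
After append 27 (leaves=[33, 12, 27]):
  L0: [33, 12, 27]
  L1: h(33,12)=(33*31+12)%997=38 h(27,27)=(27*31+27)%997=864 -> [38, 864]
  L2: h(38,864)=(38*31+864)%997=48 -> [48]
  root=48
After append 22 (leaves=[33, 12, 27, 22]):
  L0: [33, 12, 27, 22]
  L1: h(33,12)=(33*31+12)%997=38 h(27,22)=(27*31+22)%997=859 -> [38, 859]
  L2: h(38,859)=(38*31+859)%997=43 -> [43]
  root=43
After append 6 (leaves=[33, 12, 27, 22, 6]):
  L0: [33, 12, 27, 22, 6]
  L1: h(33,12)=(33*31+12)%997=38 h(27,22)=(27*31+22)%997=859 h(6,6)=(6*31+6)%997=192 -> [38, 859, 192]
  L2: h(38,859)=(38*31+859)%997=43 h(192,192)=(192*31+192)%997=162 -> [43, 162]
  L3: h(43,162)=(43*31+162)%997=498 -> [498]
  root=498

Answer: 33 38 48 43 498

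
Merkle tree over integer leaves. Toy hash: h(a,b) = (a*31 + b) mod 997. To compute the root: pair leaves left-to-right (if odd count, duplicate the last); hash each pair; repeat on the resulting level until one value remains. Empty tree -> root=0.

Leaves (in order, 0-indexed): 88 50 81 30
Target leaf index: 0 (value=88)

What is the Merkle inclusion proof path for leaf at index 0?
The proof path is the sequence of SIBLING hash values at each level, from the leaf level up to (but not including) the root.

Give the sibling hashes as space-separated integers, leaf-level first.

Answer: 50 547

Derivation:
L0 (leaves): [88, 50, 81, 30], target index=0
L1: h(88,50)=(88*31+50)%997=784 [pair 0] h(81,30)=(81*31+30)%997=547 [pair 1] -> [784, 547]
  Sibling for proof at L0: 50
L2: h(784,547)=(784*31+547)%997=923 [pair 0] -> [923]
  Sibling for proof at L1: 547
Root: 923
Proof path (sibling hashes from leaf to root): [50, 547]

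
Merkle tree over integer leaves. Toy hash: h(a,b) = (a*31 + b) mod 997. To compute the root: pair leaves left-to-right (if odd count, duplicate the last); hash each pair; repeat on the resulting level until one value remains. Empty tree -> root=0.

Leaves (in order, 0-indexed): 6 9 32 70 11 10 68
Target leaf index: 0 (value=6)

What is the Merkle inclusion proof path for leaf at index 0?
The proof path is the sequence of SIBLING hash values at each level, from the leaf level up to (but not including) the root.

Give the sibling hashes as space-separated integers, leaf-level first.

Answer: 9 65 96

Derivation:
L0 (leaves): [6, 9, 32, 70, 11, 10, 68], target index=0
L1: h(6,9)=(6*31+9)%997=195 [pair 0] h(32,70)=(32*31+70)%997=65 [pair 1] h(11,10)=(11*31+10)%997=351 [pair 2] h(68,68)=(68*31+68)%997=182 [pair 3] -> [195, 65, 351, 182]
  Sibling for proof at L0: 9
L2: h(195,65)=(195*31+65)%997=128 [pair 0] h(351,182)=(351*31+182)%997=96 [pair 1] -> [128, 96]
  Sibling for proof at L1: 65
L3: h(128,96)=(128*31+96)%997=76 [pair 0] -> [76]
  Sibling for proof at L2: 96
Root: 76
Proof path (sibling hashes from leaf to root): [9, 65, 96]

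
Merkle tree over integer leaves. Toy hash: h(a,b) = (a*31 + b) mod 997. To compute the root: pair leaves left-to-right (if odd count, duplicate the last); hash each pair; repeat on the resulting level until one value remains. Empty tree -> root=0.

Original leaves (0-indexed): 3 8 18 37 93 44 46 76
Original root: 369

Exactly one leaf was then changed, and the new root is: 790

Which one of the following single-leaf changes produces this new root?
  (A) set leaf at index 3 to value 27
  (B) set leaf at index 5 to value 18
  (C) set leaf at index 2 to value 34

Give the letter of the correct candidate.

Answer: C

Derivation:
Original leaves: [3, 8, 18, 37, 93, 44, 46, 76]
Target new root: 790
Try each candidate change and compute the resulting root:
Candidate A: set leaf[3] = 27 -> leaves = [3, 8, 18, 27, 93, 44, 46, 76]
  L0: [3, 8, 18, 27, 93, 44, 46, 76]
  L1: h(3,8)=(3*31+8)%997=101 h(18,27)=(18*31+27)%997=585 h(93,44)=(93*31+44)%997=933 h(46,76)=(46*31+76)%997=505 -> [101, 585, 933, 505]
  L2: h(101,585)=(101*31+585)%997=725 h(933,505)=(933*31+505)%997=515 -> [725, 515]
  L3: h(725,515)=(725*31+515)%997=59 -> [59]
  root = 59 != target 790
Candidate B: set leaf[5] = 18 -> leaves = [3, 8, 18, 37, 93, 18, 46, 76]
  L0: [3, 8, 18, 37, 93, 18, 46, 76]
  L1: h(3,8)=(3*31+8)%997=101 h(18,37)=(18*31+37)%997=595 h(93,18)=(93*31+18)%997=907 h(46,76)=(46*31+76)%997=505 -> [101, 595, 907, 505]
  L2: h(101,595)=(101*31+595)%997=735 h(907,505)=(907*31+505)%997=706 -> [735, 706]
  L3: h(735,706)=(735*31+706)%997=560 -> [560]
  root = 560 != target 790
Candidate C: set leaf[2] = 34 -> leaves = [3, 8, 34, 37, 93, 44, 46, 76]
  L0: [3, 8, 34, 37, 93, 44, 46, 76]
  L1: h(3,8)=(3*31+8)%997=101 h(34,37)=(34*31+37)%997=94 h(93,44)=(93*31+44)%997=933 h(46,76)=(46*31+76)%997=505 -> [101, 94, 933, 505]
  L2: h(101,94)=(101*31+94)%997=234 h(933,505)=(933*31+505)%997=515 -> [234, 515]
  L3: h(234,515)=(234*31+515)%997=790 -> [790]
  root = 790 == target 790  ** MATCH **
Candidate C produces the target root.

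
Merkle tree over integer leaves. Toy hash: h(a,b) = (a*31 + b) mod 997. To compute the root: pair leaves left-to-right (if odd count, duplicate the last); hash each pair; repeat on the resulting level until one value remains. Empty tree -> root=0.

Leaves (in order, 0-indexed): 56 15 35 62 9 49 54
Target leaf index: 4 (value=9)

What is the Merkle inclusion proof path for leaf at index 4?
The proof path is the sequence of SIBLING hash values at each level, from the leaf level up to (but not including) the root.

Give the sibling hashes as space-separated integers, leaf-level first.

Answer: 49 731 593

Derivation:
L0 (leaves): [56, 15, 35, 62, 9, 49, 54], target index=4
L1: h(56,15)=(56*31+15)%997=754 [pair 0] h(35,62)=(35*31+62)%997=150 [pair 1] h(9,49)=(9*31+49)%997=328 [pair 2] h(54,54)=(54*31+54)%997=731 [pair 3] -> [754, 150, 328, 731]
  Sibling for proof at L0: 49
L2: h(754,150)=(754*31+150)%997=593 [pair 0] h(328,731)=(328*31+731)%997=929 [pair 1] -> [593, 929]
  Sibling for proof at L1: 731
L3: h(593,929)=(593*31+929)%997=369 [pair 0] -> [369]
  Sibling for proof at L2: 593
Root: 369
Proof path (sibling hashes from leaf to root): [49, 731, 593]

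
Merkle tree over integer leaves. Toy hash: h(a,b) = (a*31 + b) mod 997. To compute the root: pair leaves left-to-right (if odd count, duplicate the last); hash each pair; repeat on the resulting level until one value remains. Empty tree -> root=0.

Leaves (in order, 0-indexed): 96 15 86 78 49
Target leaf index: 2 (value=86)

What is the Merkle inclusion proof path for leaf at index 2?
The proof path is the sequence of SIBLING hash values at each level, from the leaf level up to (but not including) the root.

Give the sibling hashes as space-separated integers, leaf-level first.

L0 (leaves): [96, 15, 86, 78, 49], target index=2
L1: h(96,15)=(96*31+15)%997=0 [pair 0] h(86,78)=(86*31+78)%997=750 [pair 1] h(49,49)=(49*31+49)%997=571 [pair 2] -> [0, 750, 571]
  Sibling for proof at L0: 78
L2: h(0,750)=(0*31+750)%997=750 [pair 0] h(571,571)=(571*31+571)%997=326 [pair 1] -> [750, 326]
  Sibling for proof at L1: 0
L3: h(750,326)=(750*31+326)%997=645 [pair 0] -> [645]
  Sibling for proof at L2: 326
Root: 645
Proof path (sibling hashes from leaf to root): [78, 0, 326]

Answer: 78 0 326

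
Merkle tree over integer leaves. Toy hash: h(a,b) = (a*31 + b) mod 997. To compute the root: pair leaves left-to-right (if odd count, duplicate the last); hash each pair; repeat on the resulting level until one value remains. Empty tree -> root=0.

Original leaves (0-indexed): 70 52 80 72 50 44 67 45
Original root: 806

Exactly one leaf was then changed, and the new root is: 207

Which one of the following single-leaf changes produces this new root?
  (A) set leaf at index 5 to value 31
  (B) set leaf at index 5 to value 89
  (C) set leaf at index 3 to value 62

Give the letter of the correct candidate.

Answer: B

Derivation:
Original leaves: [70, 52, 80, 72, 50, 44, 67, 45]
Target new root: 207
Try each candidate change and compute the resulting root:
Candidate A: set leaf[5] = 31 -> leaves = [70, 52, 80, 72, 50, 31, 67, 45]
  L0: [70, 52, 80, 72, 50, 31, 67, 45]
  L1: h(70,52)=(70*31+52)%997=228 h(80,72)=(80*31+72)%997=558 h(50,31)=(50*31+31)%997=584 h(67,45)=(67*31+45)%997=128 -> [228, 558, 584, 128]
  L2: h(228,558)=(228*31+558)%997=647 h(584,128)=(584*31+128)%997=286 -> [647, 286]
  L3: h(647,286)=(647*31+286)%997=403 -> [403]
  root = 403 != target 207
Candidate B: set leaf[5] = 89 -> leaves = [70, 52, 80, 72, 50, 89, 67, 45]
  L0: [70, 52, 80, 72, 50, 89, 67, 45]
  L1: h(70,52)=(70*31+52)%997=228 h(80,72)=(80*31+72)%997=558 h(50,89)=(50*31+89)%997=642 h(67,45)=(67*31+45)%997=128 -> [228, 558, 642, 128]
  L2: h(228,558)=(228*31+558)%997=647 h(642,128)=(642*31+128)%997=90 -> [647, 90]
  L3: h(647,90)=(647*31+90)%997=207 -> [207]
  root = 207 == target 207  ** MATCH **
Candidate C: set leaf[3] = 62 -> leaves = [70, 52, 80, 62, 50, 44, 67, 45]
  L0: [70, 52, 80, 62, 50, 44, 67, 45]
  L1: h(70,52)=(70*31+52)%997=228 h(80,62)=(80*31+62)%997=548 h(50,44)=(50*31+44)%997=597 h(67,45)=(67*31+45)%997=128 -> [228, 548, 597, 128]
  L2: h(228,548)=(228*31+548)%997=637 h(597,128)=(597*31+128)%997=689 -> [637, 689]
  L3: h(637,689)=(637*31+689)%997=496 -> [496]
  root = 496 != target 207
Candidate B produces the target root.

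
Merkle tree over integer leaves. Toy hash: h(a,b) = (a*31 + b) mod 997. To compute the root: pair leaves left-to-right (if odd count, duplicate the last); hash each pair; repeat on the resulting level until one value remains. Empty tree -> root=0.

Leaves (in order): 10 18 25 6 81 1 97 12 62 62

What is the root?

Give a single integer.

L0: [10, 18, 25, 6, 81, 1, 97, 12, 62, 62]
L1: h(10,18)=(10*31+18)%997=328 h(25,6)=(25*31+6)%997=781 h(81,1)=(81*31+1)%997=518 h(97,12)=(97*31+12)%997=28 h(62,62)=(62*31+62)%997=987 -> [328, 781, 518, 28, 987]
L2: h(328,781)=(328*31+781)%997=979 h(518,28)=(518*31+28)%997=134 h(987,987)=(987*31+987)%997=677 -> [979, 134, 677]
L3: h(979,134)=(979*31+134)%997=573 h(677,677)=(677*31+677)%997=727 -> [573, 727]
L4: h(573,727)=(573*31+727)%997=544 -> [544]

Answer: 544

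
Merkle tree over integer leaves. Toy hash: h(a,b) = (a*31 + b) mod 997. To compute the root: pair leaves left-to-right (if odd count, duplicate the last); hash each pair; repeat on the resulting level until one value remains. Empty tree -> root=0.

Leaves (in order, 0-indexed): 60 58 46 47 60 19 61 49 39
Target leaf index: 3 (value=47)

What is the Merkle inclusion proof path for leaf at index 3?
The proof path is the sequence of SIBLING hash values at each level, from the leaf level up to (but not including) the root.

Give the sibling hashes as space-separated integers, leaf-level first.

L0 (leaves): [60, 58, 46, 47, 60, 19, 61, 49, 39], target index=3
L1: h(60,58)=(60*31+58)%997=921 [pair 0] h(46,47)=(46*31+47)%997=476 [pair 1] h(60,19)=(60*31+19)%997=882 [pair 2] h(61,49)=(61*31+49)%997=943 [pair 3] h(39,39)=(39*31+39)%997=251 [pair 4] -> [921, 476, 882, 943, 251]
  Sibling for proof at L0: 46
L2: h(921,476)=(921*31+476)%997=114 [pair 0] h(882,943)=(882*31+943)%997=369 [pair 1] h(251,251)=(251*31+251)%997=56 [pair 2] -> [114, 369, 56]
  Sibling for proof at L1: 921
L3: h(114,369)=(114*31+369)%997=912 [pair 0] h(56,56)=(56*31+56)%997=795 [pair 1] -> [912, 795]
  Sibling for proof at L2: 369
L4: h(912,795)=(912*31+795)%997=154 [pair 0] -> [154]
  Sibling for proof at L3: 795
Root: 154
Proof path (sibling hashes from leaf to root): [46, 921, 369, 795]

Answer: 46 921 369 795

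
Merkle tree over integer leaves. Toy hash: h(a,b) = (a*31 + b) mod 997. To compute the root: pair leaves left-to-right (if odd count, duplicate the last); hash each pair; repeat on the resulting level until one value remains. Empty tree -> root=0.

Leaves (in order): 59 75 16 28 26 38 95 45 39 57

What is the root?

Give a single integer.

L0: [59, 75, 16, 28, 26, 38, 95, 45, 39, 57]
L1: h(59,75)=(59*31+75)%997=907 h(16,28)=(16*31+28)%997=524 h(26,38)=(26*31+38)%997=844 h(95,45)=(95*31+45)%997=996 h(39,57)=(39*31+57)%997=269 -> [907, 524, 844, 996, 269]
L2: h(907,524)=(907*31+524)%997=725 h(844,996)=(844*31+996)%997=241 h(269,269)=(269*31+269)%997=632 -> [725, 241, 632]
L3: h(725,241)=(725*31+241)%997=782 h(632,632)=(632*31+632)%997=284 -> [782, 284]
L4: h(782,284)=(782*31+284)%997=598 -> [598]

Answer: 598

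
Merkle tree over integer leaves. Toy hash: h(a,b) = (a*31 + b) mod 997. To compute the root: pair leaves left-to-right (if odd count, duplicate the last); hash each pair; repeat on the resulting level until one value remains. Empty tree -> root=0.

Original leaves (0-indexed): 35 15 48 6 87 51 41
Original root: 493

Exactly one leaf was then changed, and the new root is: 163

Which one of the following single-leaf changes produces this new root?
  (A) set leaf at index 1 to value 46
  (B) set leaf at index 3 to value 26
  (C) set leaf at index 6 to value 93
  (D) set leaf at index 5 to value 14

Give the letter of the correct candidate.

Answer: C

Derivation:
Original leaves: [35, 15, 48, 6, 87, 51, 41]
Target new root: 163
Try each candidate change and compute the resulting root:
Candidate A: set leaf[1] = 46 -> leaves = [35, 46, 48, 6, 87, 51, 41]
  L0: [35, 46, 48, 6, 87, 51, 41]
  L1: h(35,46)=(35*31+46)%997=134 h(48,6)=(48*31+6)%997=497 h(87,51)=(87*31+51)%997=754 h(41,41)=(41*31+41)%997=315 -> [134, 497, 754, 315]
  L2: h(134,497)=(134*31+497)%997=663 h(754,315)=(754*31+315)%997=758 -> [663, 758]
  L3: h(663,758)=(663*31+758)%997=374 -> [374]
  root = 374 != target 163
Candidate B: set leaf[3] = 26 -> leaves = [35, 15, 48, 26, 87, 51, 41]
  L0: [35, 15, 48, 26, 87, 51, 41]
  L1: h(35,15)=(35*31+15)%997=103 h(48,26)=(48*31+26)%997=517 h(87,51)=(87*31+51)%997=754 h(41,41)=(41*31+41)%997=315 -> [103, 517, 754, 315]
  L2: h(103,517)=(103*31+517)%997=719 h(754,315)=(754*31+315)%997=758 -> [719, 758]
  L3: h(719,758)=(719*31+758)%997=116 -> [116]
  root = 116 != target 163
Candidate C: set leaf[6] = 93 -> leaves = [35, 15, 48, 6, 87, 51, 93]
  L0: [35, 15, 48, 6, 87, 51, 93]
  L1: h(35,15)=(35*31+15)%997=103 h(48,6)=(48*31+6)%997=497 h(87,51)=(87*31+51)%997=754 h(93,93)=(93*31+93)%997=982 -> [103, 497, 754, 982]
  L2: h(103,497)=(103*31+497)%997=699 h(754,982)=(754*31+982)%997=428 -> [699, 428]
  L3: h(699,428)=(699*31+428)%997=163 -> [163]
  root = 163 == target 163  ** MATCH **
Candidate D: set leaf[5] = 14 -> leaves = [35, 15, 48, 6, 87, 14, 41]
  L0: [35, 15, 48, 6, 87, 14, 41]
  L1: h(35,15)=(35*31+15)%997=103 h(48,6)=(48*31+6)%997=497 h(87,14)=(87*31+14)%997=717 h(41,41)=(41*31+41)%997=315 -> [103, 497, 717, 315]
  L2: h(103,497)=(103*31+497)%997=699 h(717,315)=(717*31+315)%997=608 -> [699, 608]
  L3: h(699,608)=(699*31+608)%997=343 -> [343]
  root = 343 != target 163
Candidate C produces the target root.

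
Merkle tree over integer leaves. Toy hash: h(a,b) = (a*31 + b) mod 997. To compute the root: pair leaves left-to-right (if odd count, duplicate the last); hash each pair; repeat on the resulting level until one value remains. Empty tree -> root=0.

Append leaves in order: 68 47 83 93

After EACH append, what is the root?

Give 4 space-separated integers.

After append 68 (leaves=[68]):
  L0: [68]
  root=68
After append 47 (leaves=[68, 47]):
  L0: [68, 47]
  L1: h(68,47)=(68*31+47)%997=161 -> [161]
  root=161
After append 83 (leaves=[68, 47, 83]):
  L0: [68, 47, 83]
  L1: h(68,47)=(68*31+47)%997=161 h(83,83)=(83*31+83)%997=662 -> [161, 662]
  L2: h(161,662)=(161*31+662)%997=668 -> [668]
  root=668
After append 93 (leaves=[68, 47, 83, 93]):
  L0: [68, 47, 83, 93]
  L1: h(68,47)=(68*31+47)%997=161 h(83,93)=(83*31+93)%997=672 -> [161, 672]
  L2: h(161,672)=(161*31+672)%997=678 -> [678]
  root=678

Answer: 68 161 668 678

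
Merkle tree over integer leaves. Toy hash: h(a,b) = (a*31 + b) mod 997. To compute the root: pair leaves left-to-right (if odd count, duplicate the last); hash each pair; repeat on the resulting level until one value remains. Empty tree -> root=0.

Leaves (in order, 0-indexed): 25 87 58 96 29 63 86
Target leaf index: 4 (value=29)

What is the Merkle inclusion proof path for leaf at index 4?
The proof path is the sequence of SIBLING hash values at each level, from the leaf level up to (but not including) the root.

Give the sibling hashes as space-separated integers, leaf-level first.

L0 (leaves): [25, 87, 58, 96, 29, 63, 86], target index=4
L1: h(25,87)=(25*31+87)%997=862 [pair 0] h(58,96)=(58*31+96)%997=897 [pair 1] h(29,63)=(29*31+63)%997=962 [pair 2] h(86,86)=(86*31+86)%997=758 [pair 3] -> [862, 897, 962, 758]
  Sibling for proof at L0: 63
L2: h(862,897)=(862*31+897)%997=700 [pair 0] h(962,758)=(962*31+758)%997=670 [pair 1] -> [700, 670]
  Sibling for proof at L1: 758
L3: h(700,670)=(700*31+670)%997=436 [pair 0] -> [436]
  Sibling for proof at L2: 700
Root: 436
Proof path (sibling hashes from leaf to root): [63, 758, 700]

Answer: 63 758 700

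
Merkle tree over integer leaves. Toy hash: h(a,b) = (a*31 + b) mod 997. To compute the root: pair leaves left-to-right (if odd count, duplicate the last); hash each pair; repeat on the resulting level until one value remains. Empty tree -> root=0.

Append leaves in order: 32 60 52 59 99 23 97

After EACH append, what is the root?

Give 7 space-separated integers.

Answer: 32 55 378 385 650 212 224

Derivation:
After append 32 (leaves=[32]):
  L0: [32]
  root=32
After append 60 (leaves=[32, 60]):
  L0: [32, 60]
  L1: h(32,60)=(32*31+60)%997=55 -> [55]
  root=55
After append 52 (leaves=[32, 60, 52]):
  L0: [32, 60, 52]
  L1: h(32,60)=(32*31+60)%997=55 h(52,52)=(52*31+52)%997=667 -> [55, 667]
  L2: h(55,667)=(55*31+667)%997=378 -> [378]
  root=378
After append 59 (leaves=[32, 60, 52, 59]):
  L0: [32, 60, 52, 59]
  L1: h(32,60)=(32*31+60)%997=55 h(52,59)=(52*31+59)%997=674 -> [55, 674]
  L2: h(55,674)=(55*31+674)%997=385 -> [385]
  root=385
After append 99 (leaves=[32, 60, 52, 59, 99]):
  L0: [32, 60, 52, 59, 99]
  L1: h(32,60)=(32*31+60)%997=55 h(52,59)=(52*31+59)%997=674 h(99,99)=(99*31+99)%997=177 -> [55, 674, 177]
  L2: h(55,674)=(55*31+674)%997=385 h(177,177)=(177*31+177)%997=679 -> [385, 679]
  L3: h(385,679)=(385*31+679)%997=650 -> [650]
  root=650
After append 23 (leaves=[32, 60, 52, 59, 99, 23]):
  L0: [32, 60, 52, 59, 99, 23]
  L1: h(32,60)=(32*31+60)%997=55 h(52,59)=(52*31+59)%997=674 h(99,23)=(99*31+23)%997=101 -> [55, 674, 101]
  L2: h(55,674)=(55*31+674)%997=385 h(101,101)=(101*31+101)%997=241 -> [385, 241]
  L3: h(385,241)=(385*31+241)%997=212 -> [212]
  root=212
After append 97 (leaves=[32, 60, 52, 59, 99, 23, 97]):
  L0: [32, 60, 52, 59, 99, 23, 97]
  L1: h(32,60)=(32*31+60)%997=55 h(52,59)=(52*31+59)%997=674 h(99,23)=(99*31+23)%997=101 h(97,97)=(97*31+97)%997=113 -> [55, 674, 101, 113]
  L2: h(55,674)=(55*31+674)%997=385 h(101,113)=(101*31+113)%997=253 -> [385, 253]
  L3: h(385,253)=(385*31+253)%997=224 -> [224]
  root=224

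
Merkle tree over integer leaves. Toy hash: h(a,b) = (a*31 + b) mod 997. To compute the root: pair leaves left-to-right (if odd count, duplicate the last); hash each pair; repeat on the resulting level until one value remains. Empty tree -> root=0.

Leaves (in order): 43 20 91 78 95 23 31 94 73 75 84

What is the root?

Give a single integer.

Answer: 14

Derivation:
L0: [43, 20, 91, 78, 95, 23, 31, 94, 73, 75, 84]
L1: h(43,20)=(43*31+20)%997=356 h(91,78)=(91*31+78)%997=905 h(95,23)=(95*31+23)%997=974 h(31,94)=(31*31+94)%997=58 h(73,75)=(73*31+75)%997=344 h(84,84)=(84*31+84)%997=694 -> [356, 905, 974, 58, 344, 694]
L2: h(356,905)=(356*31+905)%997=974 h(974,58)=(974*31+58)%997=342 h(344,694)=(344*31+694)%997=391 -> [974, 342, 391]
L3: h(974,342)=(974*31+342)%997=626 h(391,391)=(391*31+391)%997=548 -> [626, 548]
L4: h(626,548)=(626*31+548)%997=14 -> [14]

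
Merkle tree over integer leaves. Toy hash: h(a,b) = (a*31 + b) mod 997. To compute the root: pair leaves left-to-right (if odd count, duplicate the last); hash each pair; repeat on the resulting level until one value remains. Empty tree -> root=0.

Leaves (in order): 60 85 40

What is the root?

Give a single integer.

Answer: 758

Derivation:
L0: [60, 85, 40]
L1: h(60,85)=(60*31+85)%997=948 h(40,40)=(40*31+40)%997=283 -> [948, 283]
L2: h(948,283)=(948*31+283)%997=758 -> [758]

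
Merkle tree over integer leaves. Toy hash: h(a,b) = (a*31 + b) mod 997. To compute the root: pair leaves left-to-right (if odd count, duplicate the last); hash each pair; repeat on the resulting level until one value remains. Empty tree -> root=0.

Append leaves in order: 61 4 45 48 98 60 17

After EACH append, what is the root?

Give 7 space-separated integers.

Answer: 61 898 365 368 96 874 314

Derivation:
After append 61 (leaves=[61]):
  L0: [61]
  root=61
After append 4 (leaves=[61, 4]):
  L0: [61, 4]
  L1: h(61,4)=(61*31+4)%997=898 -> [898]
  root=898
After append 45 (leaves=[61, 4, 45]):
  L0: [61, 4, 45]
  L1: h(61,4)=(61*31+4)%997=898 h(45,45)=(45*31+45)%997=443 -> [898, 443]
  L2: h(898,443)=(898*31+443)%997=365 -> [365]
  root=365
After append 48 (leaves=[61, 4, 45, 48]):
  L0: [61, 4, 45, 48]
  L1: h(61,4)=(61*31+4)%997=898 h(45,48)=(45*31+48)%997=446 -> [898, 446]
  L2: h(898,446)=(898*31+446)%997=368 -> [368]
  root=368
After append 98 (leaves=[61, 4, 45, 48, 98]):
  L0: [61, 4, 45, 48, 98]
  L1: h(61,4)=(61*31+4)%997=898 h(45,48)=(45*31+48)%997=446 h(98,98)=(98*31+98)%997=145 -> [898, 446, 145]
  L2: h(898,446)=(898*31+446)%997=368 h(145,145)=(145*31+145)%997=652 -> [368, 652]
  L3: h(368,652)=(368*31+652)%997=96 -> [96]
  root=96
After append 60 (leaves=[61, 4, 45, 48, 98, 60]):
  L0: [61, 4, 45, 48, 98, 60]
  L1: h(61,4)=(61*31+4)%997=898 h(45,48)=(45*31+48)%997=446 h(98,60)=(98*31+60)%997=107 -> [898, 446, 107]
  L2: h(898,446)=(898*31+446)%997=368 h(107,107)=(107*31+107)%997=433 -> [368, 433]
  L3: h(368,433)=(368*31+433)%997=874 -> [874]
  root=874
After append 17 (leaves=[61, 4, 45, 48, 98, 60, 17]):
  L0: [61, 4, 45, 48, 98, 60, 17]
  L1: h(61,4)=(61*31+4)%997=898 h(45,48)=(45*31+48)%997=446 h(98,60)=(98*31+60)%997=107 h(17,17)=(17*31+17)%997=544 -> [898, 446, 107, 544]
  L2: h(898,446)=(898*31+446)%997=368 h(107,544)=(107*31+544)%997=870 -> [368, 870]
  L3: h(368,870)=(368*31+870)%997=314 -> [314]
  root=314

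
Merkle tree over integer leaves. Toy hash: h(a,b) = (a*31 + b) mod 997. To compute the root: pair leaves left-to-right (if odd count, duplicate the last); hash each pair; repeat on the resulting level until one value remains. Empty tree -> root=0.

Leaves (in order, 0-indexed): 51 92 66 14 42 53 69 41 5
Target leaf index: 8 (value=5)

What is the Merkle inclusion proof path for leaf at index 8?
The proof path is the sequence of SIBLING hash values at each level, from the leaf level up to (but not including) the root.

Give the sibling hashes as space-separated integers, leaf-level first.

L0 (leaves): [51, 92, 66, 14, 42, 53, 69, 41, 5], target index=8
L1: h(51,92)=(51*31+92)%997=676 [pair 0] h(66,14)=(66*31+14)%997=66 [pair 1] h(42,53)=(42*31+53)%997=358 [pair 2] h(69,41)=(69*31+41)%997=186 [pair 3] h(5,5)=(5*31+5)%997=160 [pair 4] -> [676, 66, 358, 186, 160]
  Sibling for proof at L0: 5
L2: h(676,66)=(676*31+66)%997=85 [pair 0] h(358,186)=(358*31+186)%997=317 [pair 1] h(160,160)=(160*31+160)%997=135 [pair 2] -> [85, 317, 135]
  Sibling for proof at L1: 160
L3: h(85,317)=(85*31+317)%997=958 [pair 0] h(135,135)=(135*31+135)%997=332 [pair 1] -> [958, 332]
  Sibling for proof at L2: 135
L4: h(958,332)=(958*31+332)%997=120 [pair 0] -> [120]
  Sibling for proof at L3: 958
Root: 120
Proof path (sibling hashes from leaf to root): [5, 160, 135, 958]

Answer: 5 160 135 958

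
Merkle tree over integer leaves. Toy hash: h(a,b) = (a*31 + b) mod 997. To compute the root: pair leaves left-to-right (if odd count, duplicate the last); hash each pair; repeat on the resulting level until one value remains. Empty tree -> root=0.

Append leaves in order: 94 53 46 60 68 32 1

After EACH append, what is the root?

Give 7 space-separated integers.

After append 94 (leaves=[94]):
  L0: [94]
  root=94
After append 53 (leaves=[94, 53]):
  L0: [94, 53]
  L1: h(94,53)=(94*31+53)%997=973 -> [973]
  root=973
After append 46 (leaves=[94, 53, 46]):
  L0: [94, 53, 46]
  L1: h(94,53)=(94*31+53)%997=973 h(46,46)=(46*31+46)%997=475 -> [973, 475]
  L2: h(973,475)=(973*31+475)%997=728 -> [728]
  root=728
After append 60 (leaves=[94, 53, 46, 60]):
  L0: [94, 53, 46, 60]
  L1: h(94,53)=(94*31+53)%997=973 h(46,60)=(46*31+60)%997=489 -> [973, 489]
  L2: h(973,489)=(973*31+489)%997=742 -> [742]
  root=742
After append 68 (leaves=[94, 53, 46, 60, 68]):
  L0: [94, 53, 46, 60, 68]
  L1: h(94,53)=(94*31+53)%997=973 h(46,60)=(46*31+60)%997=489 h(68,68)=(68*31+68)%997=182 -> [973, 489, 182]
  L2: h(973,489)=(973*31+489)%997=742 h(182,182)=(182*31+182)%997=839 -> [742, 839]
  L3: h(742,839)=(742*31+839)%997=910 -> [910]
  root=910
After append 32 (leaves=[94, 53, 46, 60, 68, 32]):
  L0: [94, 53, 46, 60, 68, 32]
  L1: h(94,53)=(94*31+53)%997=973 h(46,60)=(46*31+60)%997=489 h(68,32)=(68*31+32)%997=146 -> [973, 489, 146]
  L2: h(973,489)=(973*31+489)%997=742 h(146,146)=(146*31+146)%997=684 -> [742, 684]
  L3: h(742,684)=(742*31+684)%997=755 -> [755]
  root=755
After append 1 (leaves=[94, 53, 46, 60, 68, 32, 1]):
  L0: [94, 53, 46, 60, 68, 32, 1]
  L1: h(94,53)=(94*31+53)%997=973 h(46,60)=(46*31+60)%997=489 h(68,32)=(68*31+32)%997=146 h(1,1)=(1*31+1)%997=32 -> [973, 489, 146, 32]
  L2: h(973,489)=(973*31+489)%997=742 h(146,32)=(146*31+32)%997=570 -> [742, 570]
  L3: h(742,570)=(742*31+570)%997=641 -> [641]
  root=641

Answer: 94 973 728 742 910 755 641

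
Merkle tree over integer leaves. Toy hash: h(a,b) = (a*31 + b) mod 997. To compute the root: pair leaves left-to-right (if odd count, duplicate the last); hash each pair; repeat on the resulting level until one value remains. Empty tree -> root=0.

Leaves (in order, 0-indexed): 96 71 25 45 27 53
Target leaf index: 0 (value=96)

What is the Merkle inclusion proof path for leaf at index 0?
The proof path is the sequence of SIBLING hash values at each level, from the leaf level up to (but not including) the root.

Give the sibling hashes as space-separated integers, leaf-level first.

L0 (leaves): [96, 71, 25, 45, 27, 53], target index=0
L1: h(96,71)=(96*31+71)%997=56 [pair 0] h(25,45)=(25*31+45)%997=820 [pair 1] h(27,53)=(27*31+53)%997=890 [pair 2] -> [56, 820, 890]
  Sibling for proof at L0: 71
L2: h(56,820)=(56*31+820)%997=562 [pair 0] h(890,890)=(890*31+890)%997=564 [pair 1] -> [562, 564]
  Sibling for proof at L1: 820
L3: h(562,564)=(562*31+564)%997=40 [pair 0] -> [40]
  Sibling for proof at L2: 564
Root: 40
Proof path (sibling hashes from leaf to root): [71, 820, 564]

Answer: 71 820 564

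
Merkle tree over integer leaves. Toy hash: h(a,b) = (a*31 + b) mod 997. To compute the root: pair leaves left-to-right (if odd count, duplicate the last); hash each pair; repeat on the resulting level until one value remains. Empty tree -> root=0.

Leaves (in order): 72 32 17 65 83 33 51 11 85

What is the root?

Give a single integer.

L0: [72, 32, 17, 65, 83, 33, 51, 11, 85]
L1: h(72,32)=(72*31+32)%997=270 h(17,65)=(17*31+65)%997=592 h(83,33)=(83*31+33)%997=612 h(51,11)=(51*31+11)%997=595 h(85,85)=(85*31+85)%997=726 -> [270, 592, 612, 595, 726]
L2: h(270,592)=(270*31+592)%997=986 h(612,595)=(612*31+595)%997=624 h(726,726)=(726*31+726)%997=301 -> [986, 624, 301]
L3: h(986,624)=(986*31+624)%997=283 h(301,301)=(301*31+301)%997=659 -> [283, 659]
L4: h(283,659)=(283*31+659)%997=459 -> [459]

Answer: 459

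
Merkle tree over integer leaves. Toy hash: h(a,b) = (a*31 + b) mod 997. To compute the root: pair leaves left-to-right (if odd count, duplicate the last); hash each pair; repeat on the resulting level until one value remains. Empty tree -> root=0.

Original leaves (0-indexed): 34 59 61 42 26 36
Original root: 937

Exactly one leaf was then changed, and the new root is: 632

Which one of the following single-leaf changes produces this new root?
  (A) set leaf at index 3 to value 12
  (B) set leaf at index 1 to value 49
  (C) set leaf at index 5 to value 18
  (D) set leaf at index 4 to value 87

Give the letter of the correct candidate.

Answer: D

Derivation:
Original leaves: [34, 59, 61, 42, 26, 36]
Target new root: 632
Try each candidate change and compute the resulting root:
Candidate A: set leaf[3] = 12 -> leaves = [34, 59, 61, 12, 26, 36]
  L0: [34, 59, 61, 12, 26, 36]
  L1: h(34,59)=(34*31+59)%997=116 h(61,12)=(61*31+12)%997=906 h(26,36)=(26*31+36)%997=842 -> [116, 906, 842]
  L2: h(116,906)=(116*31+906)%997=514 h(842,842)=(842*31+842)%997=25 -> [514, 25]
  L3: h(514,25)=(514*31+25)%997=7 -> [7]
  root = 7 != target 632
Candidate B: set leaf[1] = 49 -> leaves = [34, 49, 61, 42, 26, 36]
  L0: [34, 49, 61, 42, 26, 36]
  L1: h(34,49)=(34*31+49)%997=106 h(61,42)=(61*31+42)%997=936 h(26,36)=(26*31+36)%997=842 -> [106, 936, 842]
  L2: h(106,936)=(106*31+936)%997=234 h(842,842)=(842*31+842)%997=25 -> [234, 25]
  L3: h(234,25)=(234*31+25)%997=300 -> [300]
  root = 300 != target 632
Candidate C: set leaf[5] = 18 -> leaves = [34, 59, 61, 42, 26, 18]
  L0: [34, 59, 61, 42, 26, 18]
  L1: h(34,59)=(34*31+59)%997=116 h(61,42)=(61*31+42)%997=936 h(26,18)=(26*31+18)%997=824 -> [116, 936, 824]
  L2: h(116,936)=(116*31+936)%997=544 h(824,824)=(824*31+824)%997=446 -> [544, 446]
  L3: h(544,446)=(544*31+446)%997=361 -> [361]
  root = 361 != target 632
Candidate D: set leaf[4] = 87 -> leaves = [34, 59, 61, 42, 87, 36]
  L0: [34, 59, 61, 42, 87, 36]
  L1: h(34,59)=(34*31+59)%997=116 h(61,42)=(61*31+42)%997=936 h(87,36)=(87*31+36)%997=739 -> [116, 936, 739]
  L2: h(116,936)=(116*31+936)%997=544 h(739,739)=(739*31+739)%997=717 -> [544, 717]
  L3: h(544,717)=(544*31+717)%997=632 -> [632]
  root = 632 == target 632  ** MATCH **
Candidate D produces the target root.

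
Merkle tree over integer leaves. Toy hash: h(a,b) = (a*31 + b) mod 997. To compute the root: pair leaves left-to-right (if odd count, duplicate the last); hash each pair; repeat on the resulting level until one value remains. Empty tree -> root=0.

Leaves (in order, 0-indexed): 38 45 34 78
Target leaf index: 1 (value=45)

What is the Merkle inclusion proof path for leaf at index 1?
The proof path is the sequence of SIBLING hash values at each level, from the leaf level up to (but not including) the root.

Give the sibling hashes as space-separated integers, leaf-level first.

L0 (leaves): [38, 45, 34, 78], target index=1
L1: h(38,45)=(38*31+45)%997=226 [pair 0] h(34,78)=(34*31+78)%997=135 [pair 1] -> [226, 135]
  Sibling for proof at L0: 38
L2: h(226,135)=(226*31+135)%997=162 [pair 0] -> [162]
  Sibling for proof at L1: 135
Root: 162
Proof path (sibling hashes from leaf to root): [38, 135]

Answer: 38 135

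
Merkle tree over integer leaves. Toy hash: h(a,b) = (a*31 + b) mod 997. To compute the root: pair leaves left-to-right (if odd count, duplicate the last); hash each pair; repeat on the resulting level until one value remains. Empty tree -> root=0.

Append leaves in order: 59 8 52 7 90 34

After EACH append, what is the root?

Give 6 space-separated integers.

After append 59 (leaves=[59]):
  L0: [59]
  root=59
After append 8 (leaves=[59, 8]):
  L0: [59, 8]
  L1: h(59,8)=(59*31+8)%997=840 -> [840]
  root=840
After append 52 (leaves=[59, 8, 52]):
  L0: [59, 8, 52]
  L1: h(59,8)=(59*31+8)%997=840 h(52,52)=(52*31+52)%997=667 -> [840, 667]
  L2: h(840,667)=(840*31+667)%997=785 -> [785]
  root=785
After append 7 (leaves=[59, 8, 52, 7]):
  L0: [59, 8, 52, 7]
  L1: h(59,8)=(59*31+8)%997=840 h(52,7)=(52*31+7)%997=622 -> [840, 622]
  L2: h(840,622)=(840*31+622)%997=740 -> [740]
  root=740
After append 90 (leaves=[59, 8, 52, 7, 90]):
  L0: [59, 8, 52, 7, 90]
  L1: h(59,8)=(59*31+8)%997=840 h(52,7)=(52*31+7)%997=622 h(90,90)=(90*31+90)%997=886 -> [840, 622, 886]
  L2: h(840,622)=(840*31+622)%997=740 h(886,886)=(886*31+886)%997=436 -> [740, 436]
  L3: h(740,436)=(740*31+436)%997=445 -> [445]
  root=445
After append 34 (leaves=[59, 8, 52, 7, 90, 34]):
  L0: [59, 8, 52, 7, 90, 34]
  L1: h(59,8)=(59*31+8)%997=840 h(52,7)=(52*31+7)%997=622 h(90,34)=(90*31+34)%997=830 -> [840, 622, 830]
  L2: h(840,622)=(840*31+622)%997=740 h(830,830)=(830*31+830)%997=638 -> [740, 638]
  L3: h(740,638)=(740*31+638)%997=647 -> [647]
  root=647

Answer: 59 840 785 740 445 647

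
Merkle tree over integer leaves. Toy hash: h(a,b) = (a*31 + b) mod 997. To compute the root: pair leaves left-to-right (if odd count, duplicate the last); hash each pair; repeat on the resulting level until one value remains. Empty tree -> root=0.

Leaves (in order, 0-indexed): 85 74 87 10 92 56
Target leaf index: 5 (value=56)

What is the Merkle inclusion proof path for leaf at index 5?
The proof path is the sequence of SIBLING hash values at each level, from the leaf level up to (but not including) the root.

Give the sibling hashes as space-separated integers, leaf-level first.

Answer: 92 914 944

Derivation:
L0 (leaves): [85, 74, 87, 10, 92, 56], target index=5
L1: h(85,74)=(85*31+74)%997=715 [pair 0] h(87,10)=(87*31+10)%997=713 [pair 1] h(92,56)=(92*31+56)%997=914 [pair 2] -> [715, 713, 914]
  Sibling for proof at L0: 92
L2: h(715,713)=(715*31+713)%997=944 [pair 0] h(914,914)=(914*31+914)%997=335 [pair 1] -> [944, 335]
  Sibling for proof at L1: 914
L3: h(944,335)=(944*31+335)%997=686 [pair 0] -> [686]
  Sibling for proof at L2: 944
Root: 686
Proof path (sibling hashes from leaf to root): [92, 914, 944]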